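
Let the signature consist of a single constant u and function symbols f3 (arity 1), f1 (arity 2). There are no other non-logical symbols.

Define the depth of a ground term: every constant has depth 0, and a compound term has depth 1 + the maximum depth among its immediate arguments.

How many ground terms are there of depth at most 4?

Let N_k count ground terms of depth at most k. Each non-constant term of depth ≤ k is some function symbol applied to depth-≤(k−1) arguments, giving N_k = 1 + N_{k-1} + N_{k-1}^2.
N_0 = 1
N_1 = 1 + 1 + 1^2 = 3
N_2 = 1 + 3 + 3^2 = 13
N_3 = 1 + 13 + 13^2 = 183
N_4 = 1 + 183 + 183^2 = 33673

33673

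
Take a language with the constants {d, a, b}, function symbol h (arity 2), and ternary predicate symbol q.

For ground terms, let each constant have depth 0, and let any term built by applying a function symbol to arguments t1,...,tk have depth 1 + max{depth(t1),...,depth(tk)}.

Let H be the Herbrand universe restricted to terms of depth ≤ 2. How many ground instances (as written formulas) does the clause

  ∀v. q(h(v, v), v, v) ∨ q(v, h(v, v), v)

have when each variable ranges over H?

147

Ground terms of depth ≤ 2:
  If N_k denotes the number of depth-≤k ground terms, the 3 constants give N_0 = 3, and each function symbol of arity r contributes N_{k-1}^r new terms at level k: N_k = 3 + N_{k-1}^2.
  N_0 = 3
  N_1 = 3 + 3^2 = 12
  N_2 = 3 + 12^2 = 147
So there are 147 ground terms available for substitution.
The body mentions the single quantified variable v; since ground terms form a free algebra, no two substitutions collapse to the same formula.
Number of ground instances = 147.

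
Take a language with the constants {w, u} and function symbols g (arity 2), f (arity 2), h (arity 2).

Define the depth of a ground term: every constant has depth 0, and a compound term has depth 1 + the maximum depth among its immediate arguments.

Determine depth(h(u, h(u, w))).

depth(h(u, w)) = 1 + max(0, 0) = 1
depth(h(u, h(u, w))) = 1 + max(0, 1) = 2

2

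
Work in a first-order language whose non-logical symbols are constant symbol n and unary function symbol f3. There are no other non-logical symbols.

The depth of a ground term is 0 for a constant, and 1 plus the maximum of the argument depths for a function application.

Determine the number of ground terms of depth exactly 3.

1

Let N_k count ground terms of depth at most k. Each non-constant term of depth ≤ k is some function symbol applied to depth-≤(k−1) arguments, giving N_k = 1 + N_{k-1}.
N_0 = 1
N_1 = 1 + 1 = 2
N_2 = 1 + 2 = 3
N_3 = 1 + 3 = 4
Terms of depth exactly 3: N_3 − N_2 = 4 − 3 = 1.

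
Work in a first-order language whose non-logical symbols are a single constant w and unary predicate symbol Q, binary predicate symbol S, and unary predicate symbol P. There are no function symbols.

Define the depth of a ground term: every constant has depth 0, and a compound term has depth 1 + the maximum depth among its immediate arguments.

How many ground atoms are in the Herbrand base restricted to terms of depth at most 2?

First count ground terms of depth ≤ 2.
With no function symbols every ground term is a constant, so there is exactly 1 ground term at every depth bound.
N_0 = 1
N_1 = 1
N_2 = 1
Explicitly: w.
So |H| = 1.
Each predicate of arity r yields |H|^r ground atoms (one per choice of an r-tuple from H):
  Q: 1;  S: 1^2 = 1;  P: 1
Total ground atoms: 1 + 1 + 1 = 3.

3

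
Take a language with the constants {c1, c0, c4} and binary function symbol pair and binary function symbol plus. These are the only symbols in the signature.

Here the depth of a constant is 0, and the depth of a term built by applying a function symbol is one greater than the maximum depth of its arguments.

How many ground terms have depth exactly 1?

18

If N_k denotes the number of depth-≤k ground terms, the 3 constants give N_0 = 3, and each function symbol of arity r contributes N_{k-1}^r new terms at level k: N_k = 3 + N_{k-1}^2 + N_{k-1}^2.
N_0 = 3
N_1 = 3 + 3^2 + 3^2 = 21
Terms of depth exactly 1: N_1 − N_0 = 21 − 3 = 18.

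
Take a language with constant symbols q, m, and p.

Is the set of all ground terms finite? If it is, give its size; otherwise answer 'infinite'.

There are no function symbols, so every ground term is one of the 3 constants.
The Herbrand universe is {q, m, p}, which is finite with 3 elements.

3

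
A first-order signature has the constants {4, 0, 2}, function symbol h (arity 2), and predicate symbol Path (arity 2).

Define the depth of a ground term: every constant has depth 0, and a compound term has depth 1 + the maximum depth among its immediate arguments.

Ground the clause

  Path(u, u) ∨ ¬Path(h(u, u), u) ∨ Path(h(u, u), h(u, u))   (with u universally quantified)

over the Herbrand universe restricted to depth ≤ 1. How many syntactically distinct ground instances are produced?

Ground terms of depth ≤ 1:
  Count level by level. With function symbols h/2, the terms of depth ≤ k are the 3 constants together with each function applied to depth-≤(k−1) tuples, so N_k = 3 + N_{k-1}^2.
  N_0 = 3
  N_1 = 3 + 3^2 = 12
So there are 12 ground terms available for substitution.
The variable u ranges independently over the available ground terms, and distinct assignments produce distinct instances.
Number of ground instances = 12.

12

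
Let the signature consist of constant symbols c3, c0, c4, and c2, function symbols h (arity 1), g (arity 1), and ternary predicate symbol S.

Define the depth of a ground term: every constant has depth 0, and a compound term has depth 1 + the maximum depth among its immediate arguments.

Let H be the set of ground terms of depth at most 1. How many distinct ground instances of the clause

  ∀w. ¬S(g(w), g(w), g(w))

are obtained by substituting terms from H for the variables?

Ground terms of depth ≤ 1:
  Let N_k = |{terms of depth ≤ k}|. Then N_0 = 4 and N_k = 4 + N_{k-1} + N_{k-1} for k ≥ 1 (one summand per function symbol, arity giving the exponent).
  N_0 = 4
  N_1 = 4 + 4 + 4 = 12
  Explicitly: c3, c0, c4, c2, h(c3), h(c0), h(c4), h(c2), g(c3), g(c0), g(c4), g(c2).
So there are 12 ground terms available for substitution.
There is 1 variable to instantiate (w),  occurring in at least one literal, so different choices give different ground instances.
Number of ground instances = 12.

12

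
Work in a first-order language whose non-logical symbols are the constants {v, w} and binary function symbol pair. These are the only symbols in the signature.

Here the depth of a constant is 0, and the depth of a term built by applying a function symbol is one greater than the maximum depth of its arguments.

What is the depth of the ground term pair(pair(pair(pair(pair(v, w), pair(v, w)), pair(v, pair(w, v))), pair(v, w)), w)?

5

depth(pair(v, w)) = 1 + max(0, 0) = 1
depth(pair(pair(v, w), pair(v, w))) = 1 + max(1, 1) = 2
depth(pair(w, v)) = 1 + max(0, 0) = 1
depth(pair(v, pair(w, v))) = 1 + max(0, 1) = 2
depth(pair(pair(pair(v, w), pair(v, w)), pair(v, pair(w, v)))) = 1 + max(2, 2) = 3
depth(pair(pair(pair(pair(v, w), pair(v, w)), pair(v, pair(w, v))), pair(v, w))) = 1 + max(3, 1) = 4
depth(pair(pair(pair(pair(pair(v, w), pair(v, w)), pair(v, pair(w, v))), pair(v, w)), w)) = 1 + max(4, 0) = 5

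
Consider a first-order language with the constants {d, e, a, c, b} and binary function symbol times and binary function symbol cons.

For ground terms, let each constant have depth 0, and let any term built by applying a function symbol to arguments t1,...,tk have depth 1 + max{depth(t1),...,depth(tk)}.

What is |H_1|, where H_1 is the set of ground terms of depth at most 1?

55

Let N_k count ground terms of depth at most k. Each non-constant term of depth ≤ k is some function symbol applied to depth-≤(k−1) arguments, giving N_k = 5 + N_{k-1}^2 + N_{k-1}^2.
N_0 = 5
N_1 = 5 + 5^2 + 5^2 = 55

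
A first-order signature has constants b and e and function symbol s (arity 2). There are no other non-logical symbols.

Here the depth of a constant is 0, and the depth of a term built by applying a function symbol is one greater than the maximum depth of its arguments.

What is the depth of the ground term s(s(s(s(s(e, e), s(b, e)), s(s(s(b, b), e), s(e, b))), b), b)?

depth(s(e, e)) = 1 + max(0, 0) = 1
depth(s(b, e)) = 1 + max(0, 0) = 1
depth(s(s(e, e), s(b, e))) = 1 + max(1, 1) = 2
depth(s(b, b)) = 1 + max(0, 0) = 1
depth(s(s(b, b), e)) = 1 + max(1, 0) = 2
depth(s(e, b)) = 1 + max(0, 0) = 1
depth(s(s(s(b, b), e), s(e, b))) = 1 + max(2, 1) = 3
depth(s(s(s(e, e), s(b, e)), s(s(s(b, b), e), s(e, b)))) = 1 + max(2, 3) = 4
depth(s(s(s(s(e, e), s(b, e)), s(s(s(b, b), e), s(e, b))), b)) = 1 + max(4, 0) = 5
depth(s(s(s(s(s(e, e), s(b, e)), s(s(s(b, b), e), s(e, b))), b), b)) = 1 + max(5, 0) = 6

6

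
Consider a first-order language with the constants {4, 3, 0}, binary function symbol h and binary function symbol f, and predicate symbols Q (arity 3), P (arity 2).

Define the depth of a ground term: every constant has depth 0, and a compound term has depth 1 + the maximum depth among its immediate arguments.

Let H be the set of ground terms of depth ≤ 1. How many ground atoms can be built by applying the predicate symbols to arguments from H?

First count ground terms of depth ≤ 1.
Let N_k count ground terms of depth at most k. Each non-constant term of depth ≤ k is some function symbol applied to depth-≤(k−1) arguments, giving N_k = 3 + N_{k-1}^2 + N_{k-1}^2.
N_0 = 3
N_1 = 3 + 3^2 + 3^2 = 21
So |H| = 21.
A ground atom is a predicate applied to a tuple of terms from H, so the count is the sum over predicates of |H|^arity:
  Q: 21^3 = 9261;  P: 21^2 = 441
Total ground atoms: 9261 + 441 = 9702.

9702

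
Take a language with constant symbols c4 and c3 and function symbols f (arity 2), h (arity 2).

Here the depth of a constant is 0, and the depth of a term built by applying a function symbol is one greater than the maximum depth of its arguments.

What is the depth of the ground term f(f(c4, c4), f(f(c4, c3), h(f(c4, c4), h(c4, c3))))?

depth(f(c4, c4)) = 1 + max(0, 0) = 1
depth(f(c4, c3)) = 1 + max(0, 0) = 1
depth(h(c4, c3)) = 1 + max(0, 0) = 1
depth(h(f(c4, c4), h(c4, c3))) = 1 + max(1, 1) = 2
depth(f(f(c4, c3), h(f(c4, c4), h(c4, c3)))) = 1 + max(1, 2) = 3
depth(f(f(c4, c4), f(f(c4, c3), h(f(c4, c4), h(c4, c3))))) = 1 + max(1, 3) = 4

4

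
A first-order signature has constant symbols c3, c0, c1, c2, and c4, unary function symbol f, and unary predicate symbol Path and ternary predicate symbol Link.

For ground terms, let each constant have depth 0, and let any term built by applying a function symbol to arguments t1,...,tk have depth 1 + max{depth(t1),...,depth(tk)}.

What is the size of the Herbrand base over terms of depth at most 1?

First count ground terms of depth ≤ 1.
If N_k denotes the number of depth-≤k ground terms, the 5 constants give N_0 = 5, and each function symbol of arity r contributes N_{k-1}^r new terms at level k: N_k = 5 + N_{k-1}.
N_0 = 5
N_1 = 5 + 5 = 10
Explicitly: c3, c0, c1, c2, c4, f(c3), f(c0), f(c1), f(c2), f(c4).
So |H| = 10.
Ground atoms are formed by filling each argument slot of a predicate with a term from H, so an r-ary predicate gives |H|^r atoms:
  Path: 10;  Link: 10^3 = 1000
Total ground atoms: 10 + 1000 = 1010.

1010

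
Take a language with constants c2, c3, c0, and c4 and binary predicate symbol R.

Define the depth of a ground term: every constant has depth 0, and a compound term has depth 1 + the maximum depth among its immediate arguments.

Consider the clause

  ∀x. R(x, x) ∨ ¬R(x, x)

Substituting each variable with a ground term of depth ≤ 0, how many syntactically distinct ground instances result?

4

Ground terms of depth ≤ 0:
  With no function symbols every ground term is a constant, so there are exactly 4 ground terms at every depth bound.
  N_0 = 4
  Explicitly: c2, c3, c0, c4.
So there are 4 ground terms available for substitution.
There is 1 variable to instantiate (x),  occurring in at least one literal, so different choices give different ground instances.
Number of ground instances = 4.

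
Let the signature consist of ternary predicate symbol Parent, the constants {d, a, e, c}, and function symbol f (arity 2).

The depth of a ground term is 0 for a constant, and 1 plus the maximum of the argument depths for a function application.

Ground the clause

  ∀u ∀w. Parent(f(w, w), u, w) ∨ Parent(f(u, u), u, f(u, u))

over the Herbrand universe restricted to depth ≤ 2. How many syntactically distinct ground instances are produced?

163216

Ground terms of depth ≤ 2:
  Write N_k for the number of ground terms of depth ≤ k. A term of depth ≤ k is either a constant or a function symbol applied to arguments of depth ≤ k−1, so N_k = 4 + N_{k-1}^2.
  N_0 = 4
  N_1 = 4 + 4^2 = 20
  N_2 = 4 + 20^2 = 404
So there are 404 ground terms available for substitution.
The clause has 2 distinct variables (u, w), each appearing in the body. In the free term algebra distinct substitutions yield syntactically distinct ground instances.
Number of ground instances = 404^2 = 163216.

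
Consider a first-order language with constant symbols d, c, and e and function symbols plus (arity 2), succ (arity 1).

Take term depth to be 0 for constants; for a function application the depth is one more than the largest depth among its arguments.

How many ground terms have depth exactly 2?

Let N_k = |{terms of depth ≤ k}|. Then N_0 = 3 and N_k = 3 + N_{k-1}^2 + N_{k-1} for k ≥ 1 (one summand per function symbol, arity giving the exponent).
N_0 = 3
N_1 = 3 + 3^2 + 3 = 15
N_2 = 3 + 15^2 + 15 = 243
Terms of depth exactly 2: N_2 − N_1 = 243 − 15 = 228.

228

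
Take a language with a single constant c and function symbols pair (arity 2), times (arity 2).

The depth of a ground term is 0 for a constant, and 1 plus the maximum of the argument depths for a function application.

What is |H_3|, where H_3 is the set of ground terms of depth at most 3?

723

Count level by level. With function symbols pair/2, times/2, the terms of depth ≤ k are the 1 constant together with each function applied to depth-≤(k−1) tuples, so N_k = 1 + N_{k-1}^2 + N_{k-1}^2.
N_0 = 1
N_1 = 1 + 1^2 + 1^2 = 3
N_2 = 1 + 3^2 + 3^2 = 19
N_3 = 1 + 19^2 + 19^2 = 723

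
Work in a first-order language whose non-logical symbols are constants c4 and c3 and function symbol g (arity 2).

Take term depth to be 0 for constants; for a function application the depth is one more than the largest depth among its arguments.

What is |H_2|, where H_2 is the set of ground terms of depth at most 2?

Count level by level. With function symbols g/2, the terms of depth ≤ k are the 2 constants together with each function applied to depth-≤(k−1) tuples, so N_k = 2 + N_{k-1}^2.
N_0 = 2
N_1 = 2 + 2^2 = 6
N_2 = 2 + 6^2 = 38

38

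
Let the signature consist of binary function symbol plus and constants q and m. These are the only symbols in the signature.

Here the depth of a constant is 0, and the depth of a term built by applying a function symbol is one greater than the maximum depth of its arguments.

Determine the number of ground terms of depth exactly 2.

Write N_k for the number of ground terms of depth ≤ k. A term of depth ≤ k is either a constant or a function symbol applied to arguments of depth ≤ k−1, so N_k = 2 + N_{k-1}^2.
N_0 = 2
N_1 = 2 + 2^2 = 6
N_2 = 2 + 6^2 = 38
Terms of depth exactly 2: N_2 − N_1 = 38 − 6 = 32.

32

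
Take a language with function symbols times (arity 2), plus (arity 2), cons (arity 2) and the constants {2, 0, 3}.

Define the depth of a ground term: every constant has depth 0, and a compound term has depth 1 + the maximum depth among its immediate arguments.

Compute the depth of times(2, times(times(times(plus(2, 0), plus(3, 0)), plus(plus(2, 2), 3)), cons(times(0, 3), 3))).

5

depth(plus(2, 0)) = 1 + max(0, 0) = 1
depth(plus(3, 0)) = 1 + max(0, 0) = 1
depth(times(plus(2, 0), plus(3, 0))) = 1 + max(1, 1) = 2
depth(plus(2, 2)) = 1 + max(0, 0) = 1
depth(plus(plus(2, 2), 3)) = 1 + max(1, 0) = 2
depth(times(times(plus(2, 0), plus(3, 0)), plus(plus(2, 2), 3))) = 1 + max(2, 2) = 3
depth(times(0, 3)) = 1 + max(0, 0) = 1
depth(cons(times(0, 3), 3)) = 1 + max(1, 0) = 2
depth(times(times(times(plus(2, 0), plus(3, 0)), plus(plus(2, 2), 3)), cons(times(0, 3), 3))) = 1 + max(3, 2) = 4
depth(times(2, times(times(times(plus(2, 0), plus(3, 0)), plus(plus(2, 2), 3)), cons(times(0, 3), 3)))) = 1 + max(0, 4) = 5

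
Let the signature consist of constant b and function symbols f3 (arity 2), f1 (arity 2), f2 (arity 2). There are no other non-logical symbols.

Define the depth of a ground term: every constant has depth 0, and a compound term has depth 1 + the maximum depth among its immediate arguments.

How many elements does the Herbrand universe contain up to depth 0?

1

Write N_k for the number of ground terms of depth ≤ k. A term of depth ≤ k is either a constant or a function symbol applied to arguments of depth ≤ k−1, so N_k = 1 + N_{k-1}^2 + N_{k-1}^2 + N_{k-1}^2.
N_0 = 1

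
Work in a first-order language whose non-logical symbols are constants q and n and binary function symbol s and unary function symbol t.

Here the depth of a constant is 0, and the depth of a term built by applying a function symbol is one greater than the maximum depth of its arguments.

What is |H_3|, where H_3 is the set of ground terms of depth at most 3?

5552

If N_k denotes the number of depth-≤k ground terms, the 2 constants give N_0 = 2, and each function symbol of arity r contributes N_{k-1}^r new terms at level k: N_k = 2 + N_{k-1}^2 + N_{k-1}.
N_0 = 2
N_1 = 2 + 2^2 + 2 = 8
N_2 = 2 + 8^2 + 8 = 74
N_3 = 2 + 74^2 + 74 = 5552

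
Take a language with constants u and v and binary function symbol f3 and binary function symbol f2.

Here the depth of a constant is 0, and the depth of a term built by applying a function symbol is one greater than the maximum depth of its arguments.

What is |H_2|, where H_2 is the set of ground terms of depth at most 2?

Write N_k for the number of ground terms of depth ≤ k. A term of depth ≤ k is either a constant or a function symbol applied to arguments of depth ≤ k−1, so N_k = 2 + N_{k-1}^2 + N_{k-1}^2.
N_0 = 2
N_1 = 2 + 2^2 + 2^2 = 10
N_2 = 2 + 10^2 + 10^2 = 202

202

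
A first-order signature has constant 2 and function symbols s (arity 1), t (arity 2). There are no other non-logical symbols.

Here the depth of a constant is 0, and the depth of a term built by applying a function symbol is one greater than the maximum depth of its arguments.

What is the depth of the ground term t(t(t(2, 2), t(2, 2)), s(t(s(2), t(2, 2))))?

depth(t(2, 2)) = 1 + max(0, 0) = 1
depth(t(t(2, 2), t(2, 2))) = 1 + max(1, 1) = 2
depth(s(2)) = 1 + depth(2) = 1 + 0 = 1
depth(t(s(2), t(2, 2))) = 1 + max(1, 1) = 2
depth(s(t(s(2), t(2, 2)))) = 1 + depth(t(s(2), t(2, 2))) = 1 + 2 = 3
depth(t(t(t(2, 2), t(2, 2)), s(t(s(2), t(2, 2))))) = 1 + max(2, 3) = 4

4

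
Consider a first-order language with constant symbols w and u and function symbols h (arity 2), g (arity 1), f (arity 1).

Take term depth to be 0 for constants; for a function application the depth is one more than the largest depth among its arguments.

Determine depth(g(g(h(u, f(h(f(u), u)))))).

depth(f(u)) = 1 + depth(u) = 1 + 0 = 1
depth(h(f(u), u)) = 1 + max(1, 0) = 2
depth(f(h(f(u), u))) = 1 + depth(h(f(u), u)) = 1 + 2 = 3
depth(h(u, f(h(f(u), u)))) = 1 + max(0, 3) = 4
depth(g(h(u, f(h(f(u), u))))) = 1 + depth(h(u, f(h(f(u), u)))) = 1 + 4 = 5
depth(g(g(h(u, f(h(f(u), u)))))) = 1 + depth(g(h(u, f(h(f(u), u))))) = 1 + 5 = 6

6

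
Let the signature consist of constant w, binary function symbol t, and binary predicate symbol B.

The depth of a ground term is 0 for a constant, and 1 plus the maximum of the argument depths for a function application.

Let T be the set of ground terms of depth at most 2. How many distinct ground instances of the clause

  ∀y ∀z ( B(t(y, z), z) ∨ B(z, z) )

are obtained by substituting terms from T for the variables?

Ground terms of depth ≤ 2:
  Let N_k count ground terms of depth at most k. Each non-constant term of depth ≤ k is some function symbol applied to depth-≤(k−1) arguments, giving N_k = 1 + N_{k-1}^2.
  N_0 = 1
  N_1 = 1 + 1^2 = 2
  N_2 = 1 + 2^2 = 5
  Explicitly: w, t(w, w), t(w, t(w, w)), t(t(w, w), w), t(t(w, w), t(w, w)).
So there are 5 ground terms available for substitution.
The clause has 2 distinct variables (y, z), each appearing in the body. In the free term algebra distinct substitutions yield syntactically distinct ground instances.
Number of ground instances = 5^2 = 25.

25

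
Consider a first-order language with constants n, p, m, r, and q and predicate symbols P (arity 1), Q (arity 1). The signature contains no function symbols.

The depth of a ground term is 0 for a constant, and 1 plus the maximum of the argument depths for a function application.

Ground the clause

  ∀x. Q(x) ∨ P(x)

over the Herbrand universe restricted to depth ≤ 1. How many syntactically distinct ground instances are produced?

Ground terms of depth ≤ 1:
  With no function symbols every ground term is a constant, so there are exactly 5 ground terms at every depth bound.
  N_0 = 5
  N_1 = 5
So there are 5 ground terms available for substitution.
The variable x ranges independently over the available ground terms, and distinct assignments produce distinct instances.
Number of ground instances = 5.

5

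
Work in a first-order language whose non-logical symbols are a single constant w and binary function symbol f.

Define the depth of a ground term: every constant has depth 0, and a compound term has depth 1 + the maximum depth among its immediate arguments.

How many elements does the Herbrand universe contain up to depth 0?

Let N_k = |{terms of depth ≤ k}|. Then N_0 = 1 and N_k = 1 + N_{k-1}^2 for k ≥ 1 (one summand per function symbol, arity giving the exponent).
N_0 = 1

1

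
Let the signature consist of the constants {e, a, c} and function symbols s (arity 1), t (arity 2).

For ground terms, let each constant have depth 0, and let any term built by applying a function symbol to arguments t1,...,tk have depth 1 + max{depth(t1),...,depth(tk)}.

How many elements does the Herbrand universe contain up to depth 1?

15

Let N_k count ground terms of depth at most k. Each non-constant term of depth ≤ k is some function symbol applied to depth-≤(k−1) arguments, giving N_k = 3 + N_{k-1} + N_{k-1}^2.
N_0 = 3
N_1 = 3 + 3 + 3^2 = 15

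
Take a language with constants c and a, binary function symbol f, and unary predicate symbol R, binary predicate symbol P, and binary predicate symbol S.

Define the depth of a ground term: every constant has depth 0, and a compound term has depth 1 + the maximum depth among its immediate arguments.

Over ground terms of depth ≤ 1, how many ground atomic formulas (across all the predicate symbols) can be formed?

First count ground terms of depth ≤ 1.
Write N_k for the number of ground terms of depth ≤ k. A term of depth ≤ k is either a constant or a function symbol applied to arguments of depth ≤ k−1, so N_k = 2 + N_{k-1}^2.
N_0 = 2
N_1 = 2 + 2^2 = 6
Explicitly: c, a, f(c, c), f(c, a), f(a, c), f(a, a).
So |H| = 6.
Ground atoms are formed by filling each argument slot of a predicate with a term from H, so an r-ary predicate gives |H|^r atoms:
  R: 6;  P: 6^2 = 36;  S: 6^2 = 36
Total ground atoms: 6 + 36 + 36 = 78.

78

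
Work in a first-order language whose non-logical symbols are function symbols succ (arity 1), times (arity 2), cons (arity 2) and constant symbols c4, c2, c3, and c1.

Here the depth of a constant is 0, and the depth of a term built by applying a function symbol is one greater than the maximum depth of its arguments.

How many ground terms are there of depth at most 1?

Let N_k count ground terms of depth at most k. Each non-constant term of depth ≤ k is some function symbol applied to depth-≤(k−1) arguments, giving N_k = 4 + N_{k-1} + N_{k-1}^2 + N_{k-1}^2.
N_0 = 4
N_1 = 4 + 4 + 4^2 + 4^2 = 40

40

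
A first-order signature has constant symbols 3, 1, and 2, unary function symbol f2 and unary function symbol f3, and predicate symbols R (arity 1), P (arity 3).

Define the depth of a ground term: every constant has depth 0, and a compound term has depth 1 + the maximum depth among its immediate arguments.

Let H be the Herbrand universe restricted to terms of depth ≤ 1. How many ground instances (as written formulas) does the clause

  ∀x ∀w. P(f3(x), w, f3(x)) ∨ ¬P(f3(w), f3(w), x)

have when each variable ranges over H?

Ground terms of depth ≤ 1:
  Count level by level. With function symbols f2/1, f3/1, the terms of depth ≤ k are the 3 constants together with each function applied to depth-≤(k−1) tuples, so N_k = 3 + N_{k-1} + N_{k-1}.
  N_0 = 3
  N_1 = 3 + 3 + 3 = 9
  Explicitly: 3, 1, 2, f2(3), f2(1), f2(2), f3(3), f3(1), f3(2).
So there are 9 ground terms available for substitution.
The body mentions every one of the 2 quantified variables; since ground terms form a free algebra, no two substitutions collapse to the same formula.
Number of ground instances = 9^2 = 81.

81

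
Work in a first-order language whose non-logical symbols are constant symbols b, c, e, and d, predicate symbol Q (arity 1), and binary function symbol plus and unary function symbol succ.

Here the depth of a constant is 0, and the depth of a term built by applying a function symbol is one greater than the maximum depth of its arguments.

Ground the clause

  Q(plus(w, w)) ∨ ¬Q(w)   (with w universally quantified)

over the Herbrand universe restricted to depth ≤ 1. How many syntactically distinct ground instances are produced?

24

Ground terms of depth ≤ 1:
  If N_k denotes the number of depth-≤k ground terms, the 4 constants give N_0 = 4, and each function symbol of arity r contributes N_{k-1}^r new terms at level k: N_k = 4 + N_{k-1}^2 + N_{k-1}.
  N_0 = 4
  N_1 = 4 + 4^2 + 4 = 24
So there are 24 ground terms available for substitution.
The clause has 1 distinct variable (w), which appears in the body. In the free term algebra distinct substitutions yield syntactically distinct ground instances.
Number of ground instances = 24.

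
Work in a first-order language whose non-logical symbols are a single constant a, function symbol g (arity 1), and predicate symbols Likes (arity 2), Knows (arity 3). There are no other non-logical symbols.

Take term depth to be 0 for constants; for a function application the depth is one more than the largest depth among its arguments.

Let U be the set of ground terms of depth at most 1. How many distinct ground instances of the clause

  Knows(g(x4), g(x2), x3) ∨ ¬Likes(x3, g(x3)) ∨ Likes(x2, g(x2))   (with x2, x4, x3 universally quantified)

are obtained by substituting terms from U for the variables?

Ground terms of depth ≤ 1:
  Let N_k = |{terms of depth ≤ k}|. Then N_0 = 1 and N_k = 1 + N_{k-1} for k ≥ 1 (one summand per function symbol, arity giving the exponent).
  N_0 = 1
  N_1 = 1 + 1 = 2
So there are 2 ground terms available for substitution.
Each of x2, x4, x3 ranges independently over the available ground terms, and distinct assignments produce distinct instances.
Number of ground instances = 2^3 = 8.

8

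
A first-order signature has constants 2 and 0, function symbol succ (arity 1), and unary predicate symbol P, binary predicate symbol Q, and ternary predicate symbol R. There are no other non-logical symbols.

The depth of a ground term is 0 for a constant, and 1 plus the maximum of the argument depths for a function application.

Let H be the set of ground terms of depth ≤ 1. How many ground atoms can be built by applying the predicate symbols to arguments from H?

84

First count ground terms of depth ≤ 1.
Count level by level. With function symbols succ/1, the terms of depth ≤ k are the 2 constants together with each function applied to depth-≤(k−1) tuples, so N_k = 2 + N_{k-1}.
N_0 = 2
N_1 = 2 + 2 = 4
So |H| = 4.
For each predicate symbol, the number of ground atoms is |H| raised to its arity; summing:
  P: 4;  Q: 4^2 = 16;  R: 4^3 = 64
Total ground atoms: 4 + 16 + 64 = 84.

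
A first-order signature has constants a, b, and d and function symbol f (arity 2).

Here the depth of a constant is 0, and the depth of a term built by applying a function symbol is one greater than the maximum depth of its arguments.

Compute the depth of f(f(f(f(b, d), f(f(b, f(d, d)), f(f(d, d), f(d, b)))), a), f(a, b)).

6

depth(f(b, d)) = 1 + max(0, 0) = 1
depth(f(d, d)) = 1 + max(0, 0) = 1
depth(f(b, f(d, d))) = 1 + max(0, 1) = 2
depth(f(d, b)) = 1 + max(0, 0) = 1
depth(f(f(d, d), f(d, b))) = 1 + max(1, 1) = 2
depth(f(f(b, f(d, d)), f(f(d, d), f(d, b)))) = 1 + max(2, 2) = 3
depth(f(f(b, d), f(f(b, f(d, d)), f(f(d, d), f(d, b))))) = 1 + max(1, 3) = 4
depth(f(f(f(b, d), f(f(b, f(d, d)), f(f(d, d), f(d, b)))), a)) = 1 + max(4, 0) = 5
depth(f(a, b)) = 1 + max(0, 0) = 1
depth(f(f(f(f(b, d), f(f(b, f(d, d)), f(f(d, d), f(d, b)))), a), f(a, b))) = 1 + max(5, 1) = 6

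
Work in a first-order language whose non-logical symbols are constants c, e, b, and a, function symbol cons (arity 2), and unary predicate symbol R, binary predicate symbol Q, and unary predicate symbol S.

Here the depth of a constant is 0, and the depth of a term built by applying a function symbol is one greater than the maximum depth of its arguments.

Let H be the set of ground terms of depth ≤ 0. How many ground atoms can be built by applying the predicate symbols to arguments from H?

First count ground terms of depth ≤ 0.
Let N_k = |{terms of depth ≤ k}|. Then N_0 = 4 and N_k = 4 + N_{k-1}^2 for k ≥ 1 (one summand per function symbol, arity giving the exponent).
N_0 = 4
Explicitly: c, e, b, a.
So |H| = 4.
A ground atom is a predicate applied to a tuple of terms from H, so the count is the sum over predicates of |H|^arity:
  R: 4;  Q: 4^2 = 16;  S: 4
Total ground atoms: 4 + 16 + 4 = 24.

24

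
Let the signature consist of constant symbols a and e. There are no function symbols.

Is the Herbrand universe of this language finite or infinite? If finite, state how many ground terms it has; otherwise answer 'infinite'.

2

There are no function symbols, so every ground term is one of the 2 constants.
The Herbrand universe is {a, e}, which is finite with 2 elements.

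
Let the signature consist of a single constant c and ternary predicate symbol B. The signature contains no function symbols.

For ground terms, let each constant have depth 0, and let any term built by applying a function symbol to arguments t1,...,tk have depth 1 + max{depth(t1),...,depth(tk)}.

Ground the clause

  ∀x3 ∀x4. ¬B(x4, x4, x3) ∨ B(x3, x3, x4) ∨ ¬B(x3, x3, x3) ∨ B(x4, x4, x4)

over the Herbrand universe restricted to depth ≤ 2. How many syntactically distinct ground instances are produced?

1

Ground terms of depth ≤ 2:
  With no function symbols every ground term is a constant, so there is exactly 1 ground term at every depth bound.
  N_0 = 1
  N_1 = 1
  N_2 = 1
  Explicitly: c.
So there is exactly 1 ground term available for substitution.
Each of x3, x4 ranges independently over the available ground terms, and distinct assignments produce distinct instances.
Number of ground instances = 1^2 = 1.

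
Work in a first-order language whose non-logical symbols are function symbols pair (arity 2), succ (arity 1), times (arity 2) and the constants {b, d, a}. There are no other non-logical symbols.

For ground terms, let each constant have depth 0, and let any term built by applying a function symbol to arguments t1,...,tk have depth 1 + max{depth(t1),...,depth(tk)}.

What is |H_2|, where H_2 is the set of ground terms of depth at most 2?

1179

Let N_k count ground terms of depth at most k. Each non-constant term of depth ≤ k is some function symbol applied to depth-≤(k−1) arguments, giving N_k = 3 + N_{k-1}^2 + N_{k-1} + N_{k-1}^2.
N_0 = 3
N_1 = 3 + 3^2 + 3 + 3^2 = 24
N_2 = 3 + 24^2 + 24 + 24^2 = 1179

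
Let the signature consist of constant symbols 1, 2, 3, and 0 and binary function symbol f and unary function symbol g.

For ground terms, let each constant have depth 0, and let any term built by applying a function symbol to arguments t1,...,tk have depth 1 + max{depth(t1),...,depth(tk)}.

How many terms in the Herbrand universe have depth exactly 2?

580

Count level by level. With function symbols f/2, g/1, the terms of depth ≤ k are the 4 constants together with each function applied to depth-≤(k−1) tuples, so N_k = 4 + N_{k-1}^2 + N_{k-1}.
N_0 = 4
N_1 = 4 + 4^2 + 4 = 24
N_2 = 4 + 24^2 + 24 = 604
Terms of depth exactly 2: N_2 − N_1 = 604 − 24 = 580.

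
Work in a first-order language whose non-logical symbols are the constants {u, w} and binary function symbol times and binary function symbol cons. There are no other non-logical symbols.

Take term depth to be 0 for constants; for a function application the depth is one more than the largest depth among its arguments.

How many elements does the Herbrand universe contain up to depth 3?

81610

Let N_k = |{terms of depth ≤ k}|. Then N_0 = 2 and N_k = 2 + N_{k-1}^2 + N_{k-1}^2 for k ≥ 1 (one summand per function symbol, arity giving the exponent).
N_0 = 2
N_1 = 2 + 2^2 + 2^2 = 10
N_2 = 2 + 10^2 + 10^2 = 202
N_3 = 2 + 202^2 + 202^2 = 81610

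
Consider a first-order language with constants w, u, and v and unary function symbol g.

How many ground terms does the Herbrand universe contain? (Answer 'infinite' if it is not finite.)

infinite

The signature has at least one function symbol (g, arity 1) and at least one constant (w).
Iterating g gives infinitely many distinct ground terms: w, g(w), g(g(w)), ...
So the Herbrand universe is infinite.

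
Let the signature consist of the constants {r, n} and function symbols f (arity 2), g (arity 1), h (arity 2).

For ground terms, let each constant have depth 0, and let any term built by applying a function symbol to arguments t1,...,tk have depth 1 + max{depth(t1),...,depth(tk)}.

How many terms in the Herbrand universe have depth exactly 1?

Let N_k count ground terms of depth at most k. Each non-constant term of depth ≤ k is some function symbol applied to depth-≤(k−1) arguments, giving N_k = 2 + N_{k-1}^2 + N_{k-1} + N_{k-1}^2.
N_0 = 2
N_1 = 2 + 2^2 + 2 + 2^2 = 12
Terms of depth exactly 1: N_1 − N_0 = 12 − 2 = 10.

10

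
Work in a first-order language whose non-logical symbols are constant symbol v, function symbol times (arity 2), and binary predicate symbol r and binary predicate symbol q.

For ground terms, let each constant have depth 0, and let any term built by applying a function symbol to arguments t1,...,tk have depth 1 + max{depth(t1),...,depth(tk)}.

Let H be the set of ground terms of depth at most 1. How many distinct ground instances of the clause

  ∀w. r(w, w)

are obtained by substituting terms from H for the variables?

2

Ground terms of depth ≤ 1:
  Let N_k = |{terms of depth ≤ k}|. Then N_0 = 1 and N_k = 1 + N_{k-1}^2 for k ≥ 1 (one summand per function symbol, arity giving the exponent).
  N_0 = 1
  N_1 = 1 + 1^2 = 2
  Explicitly: v, times(v, v).
So there are 2 ground terms available for substitution.
The clause has 1 distinct variable (w), which appears in the body. In the free term algebra distinct substitutions yield syntactically distinct ground instances.
Number of ground instances = 2.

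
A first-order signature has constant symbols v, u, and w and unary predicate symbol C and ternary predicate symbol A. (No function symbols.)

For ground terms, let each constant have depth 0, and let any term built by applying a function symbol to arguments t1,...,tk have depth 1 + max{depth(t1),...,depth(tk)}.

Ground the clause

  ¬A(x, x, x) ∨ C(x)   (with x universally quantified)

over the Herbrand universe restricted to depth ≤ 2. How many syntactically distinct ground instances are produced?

3

Ground terms of depth ≤ 2:
  With no function symbols every ground term is a constant, so there are exactly 3 ground terms at every depth bound.
  N_0 = 3
  N_1 = 3
  N_2 = 3
  Explicitly: v, u, w.
So there are 3 ground terms available for substitution.
The clause has 1 distinct variable (x), which appears in the body. In the free term algebra distinct substitutions yield syntactically distinct ground instances.
Number of ground instances = 3.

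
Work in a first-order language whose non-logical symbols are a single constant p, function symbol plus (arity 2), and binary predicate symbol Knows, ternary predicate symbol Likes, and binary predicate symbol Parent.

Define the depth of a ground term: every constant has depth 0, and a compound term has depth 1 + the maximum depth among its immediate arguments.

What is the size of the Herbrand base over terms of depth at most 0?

First count ground terms of depth ≤ 0.
If N_k denotes the number of depth-≤k ground terms, the 1 constant gives N_0 = 1, and each function symbol of arity r contributes N_{k-1}^r new terms at level k: N_k = 1 + N_{k-1}^2.
N_0 = 1
Explicitly: p.
So |H| = 1.
Ground atoms are formed by filling each argument slot of a predicate with a term from H, so an r-ary predicate gives |H|^r atoms:
  Knows: 1^2 = 1;  Likes: 1^3 = 1;  Parent: 1^2 = 1
Total ground atoms: 1 + 1 + 1 = 3.

3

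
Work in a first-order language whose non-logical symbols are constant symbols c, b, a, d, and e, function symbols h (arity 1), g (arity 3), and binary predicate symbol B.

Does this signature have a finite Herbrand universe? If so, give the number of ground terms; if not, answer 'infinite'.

infinite

The signature has at least one function symbol (h, arity 1) and at least one constant (c).
Iterating h gives infinitely many distinct ground terms: c, h(c), h(h(c)), ...
So the Herbrand universe is infinite.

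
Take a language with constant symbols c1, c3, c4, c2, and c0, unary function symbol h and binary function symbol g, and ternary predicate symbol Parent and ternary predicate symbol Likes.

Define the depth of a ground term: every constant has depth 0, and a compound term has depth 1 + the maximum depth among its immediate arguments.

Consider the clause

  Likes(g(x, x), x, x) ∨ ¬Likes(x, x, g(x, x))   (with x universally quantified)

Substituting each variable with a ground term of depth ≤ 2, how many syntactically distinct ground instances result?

Ground terms of depth ≤ 2:
  Let N_k count ground terms of depth at most k. Each non-constant term of depth ≤ k is some function symbol applied to depth-≤(k−1) arguments, giving N_k = 5 + N_{k-1} + N_{k-1}^2.
  N_0 = 5
  N_1 = 5 + 5 + 5^2 = 35
  N_2 = 5 + 35 + 35^2 = 1265
So there are 1265 ground terms available for substitution.
The body mentions the single quantified variable x; since ground terms form a free algebra, no two substitutions collapse to the same formula.
Number of ground instances = 1265.

1265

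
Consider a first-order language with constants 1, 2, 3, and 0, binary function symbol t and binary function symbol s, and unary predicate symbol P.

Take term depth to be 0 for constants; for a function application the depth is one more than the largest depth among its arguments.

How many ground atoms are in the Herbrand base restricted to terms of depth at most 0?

4

First count ground terms of depth ≤ 0.
Count level by level. With function symbols t/2, s/2, the terms of depth ≤ k are the 4 constants together with each function applied to depth-≤(k−1) tuples, so N_k = 4 + N_{k-1}^2 + N_{k-1}^2.
N_0 = 4
So |H| = 4.
Each predicate of arity r yields |H|^r ground atoms (one per choice of an r-tuple from H):
  P: 4
Total ground atoms: 4.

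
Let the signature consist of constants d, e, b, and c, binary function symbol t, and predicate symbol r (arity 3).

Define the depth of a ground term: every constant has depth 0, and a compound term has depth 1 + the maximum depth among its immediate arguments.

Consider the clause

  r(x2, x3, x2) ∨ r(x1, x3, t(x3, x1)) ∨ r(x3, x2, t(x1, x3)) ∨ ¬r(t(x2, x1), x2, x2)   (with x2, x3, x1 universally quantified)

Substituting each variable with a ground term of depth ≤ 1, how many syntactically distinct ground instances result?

Ground terms of depth ≤ 1:
  If N_k denotes the number of depth-≤k ground terms, the 4 constants give N_0 = 4, and each function symbol of arity r contributes N_{k-1}^r new terms at level k: N_k = 4 + N_{k-1}^2.
  N_0 = 4
  N_1 = 4 + 4^2 = 20
So there are 20 ground terms available for substitution.
Each of x2, x3, x1 ranges independently over the available ground terms, and distinct assignments produce distinct instances.
Number of ground instances = 20^3 = 8000.

8000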